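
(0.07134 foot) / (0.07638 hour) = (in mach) 2.322e-07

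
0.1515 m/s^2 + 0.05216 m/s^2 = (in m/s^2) 0.2037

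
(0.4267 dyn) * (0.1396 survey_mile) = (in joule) 0.0009586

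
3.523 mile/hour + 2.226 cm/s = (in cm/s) 159.7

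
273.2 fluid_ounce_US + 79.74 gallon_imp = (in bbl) 2.331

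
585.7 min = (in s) 3.514e+04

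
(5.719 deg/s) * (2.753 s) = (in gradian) 17.49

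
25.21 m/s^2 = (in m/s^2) 25.21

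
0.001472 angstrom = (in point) 4.173e-10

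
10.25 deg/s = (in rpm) 1.708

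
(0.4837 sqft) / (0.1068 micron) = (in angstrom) 4.208e+15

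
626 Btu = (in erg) 6.605e+12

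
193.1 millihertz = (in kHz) 0.0001931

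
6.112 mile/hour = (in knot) 5.311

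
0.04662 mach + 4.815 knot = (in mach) 0.05389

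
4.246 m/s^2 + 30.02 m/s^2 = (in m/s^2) 34.27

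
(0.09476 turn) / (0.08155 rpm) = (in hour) 0.01937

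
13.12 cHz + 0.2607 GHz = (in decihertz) 2.607e+09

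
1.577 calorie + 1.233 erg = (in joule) 6.598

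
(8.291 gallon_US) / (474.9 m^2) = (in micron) 66.09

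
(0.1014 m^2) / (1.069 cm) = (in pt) 2.689e+04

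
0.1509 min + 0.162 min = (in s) 18.77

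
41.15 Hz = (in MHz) 4.115e-05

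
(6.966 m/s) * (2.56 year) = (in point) 1.594e+12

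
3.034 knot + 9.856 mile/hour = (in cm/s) 596.7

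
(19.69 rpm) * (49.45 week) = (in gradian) 3.926e+09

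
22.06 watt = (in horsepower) 0.02958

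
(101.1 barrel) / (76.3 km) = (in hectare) 2.107e-08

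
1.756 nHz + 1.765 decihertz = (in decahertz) 0.01765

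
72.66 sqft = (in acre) 0.001668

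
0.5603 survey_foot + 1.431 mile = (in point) 6.529e+06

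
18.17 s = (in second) 18.17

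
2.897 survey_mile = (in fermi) 4.662e+18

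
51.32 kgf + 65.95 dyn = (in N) 503.3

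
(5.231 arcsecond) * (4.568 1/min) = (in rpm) 1.844e-05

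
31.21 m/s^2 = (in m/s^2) 31.21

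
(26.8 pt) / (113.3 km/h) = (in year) 9.526e-12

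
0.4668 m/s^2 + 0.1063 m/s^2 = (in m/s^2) 0.5731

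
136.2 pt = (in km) 4.805e-05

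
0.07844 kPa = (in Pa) 78.44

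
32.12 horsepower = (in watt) 2.395e+04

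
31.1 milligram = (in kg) 3.11e-05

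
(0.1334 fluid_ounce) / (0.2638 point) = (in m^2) 0.04239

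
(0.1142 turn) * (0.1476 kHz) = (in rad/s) 105.9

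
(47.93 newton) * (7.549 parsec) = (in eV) 6.968e+37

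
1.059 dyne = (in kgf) 1.08e-06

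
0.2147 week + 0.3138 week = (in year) 0.01014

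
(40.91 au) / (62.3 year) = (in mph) 6968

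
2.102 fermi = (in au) 1.405e-26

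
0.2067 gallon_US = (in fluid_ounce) 26.46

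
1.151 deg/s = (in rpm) 0.1918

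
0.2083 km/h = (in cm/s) 5.786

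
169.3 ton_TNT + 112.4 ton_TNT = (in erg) 1.179e+19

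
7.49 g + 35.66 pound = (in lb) 35.68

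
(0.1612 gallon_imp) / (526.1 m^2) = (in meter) 1.393e-06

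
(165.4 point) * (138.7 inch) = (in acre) 5.08e-05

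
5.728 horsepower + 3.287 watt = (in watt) 4275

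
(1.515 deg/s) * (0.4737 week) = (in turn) 1206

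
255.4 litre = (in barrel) 1.606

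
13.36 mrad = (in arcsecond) 2756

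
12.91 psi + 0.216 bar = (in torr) 829.7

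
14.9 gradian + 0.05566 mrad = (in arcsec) 4.829e+04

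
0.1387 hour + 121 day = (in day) 121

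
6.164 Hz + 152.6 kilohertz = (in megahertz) 0.1526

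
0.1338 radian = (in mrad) 133.8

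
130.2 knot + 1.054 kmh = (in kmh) 242.2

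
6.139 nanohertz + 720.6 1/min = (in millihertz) 1.201e+04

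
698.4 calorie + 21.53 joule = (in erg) 2.944e+10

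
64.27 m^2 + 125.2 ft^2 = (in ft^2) 817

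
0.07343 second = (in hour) 2.04e-05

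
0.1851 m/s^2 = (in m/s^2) 0.1851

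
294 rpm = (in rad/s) 30.79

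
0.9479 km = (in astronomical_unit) 6.336e-09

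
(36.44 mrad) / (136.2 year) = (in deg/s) 4.861e-10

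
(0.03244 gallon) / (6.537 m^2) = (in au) 1.256e-16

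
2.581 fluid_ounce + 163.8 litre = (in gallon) 43.29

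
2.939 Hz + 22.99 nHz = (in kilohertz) 0.002939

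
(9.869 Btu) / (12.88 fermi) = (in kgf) 8.244e+16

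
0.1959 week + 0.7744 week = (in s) 5.868e+05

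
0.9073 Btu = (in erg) 9.573e+09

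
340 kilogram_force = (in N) 3334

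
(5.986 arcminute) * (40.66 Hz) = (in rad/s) 0.0708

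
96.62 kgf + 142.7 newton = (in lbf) 245.1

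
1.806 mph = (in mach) 0.002371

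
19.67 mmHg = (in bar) 0.02622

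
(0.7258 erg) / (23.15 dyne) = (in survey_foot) 0.001029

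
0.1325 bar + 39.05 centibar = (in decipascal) 5.23e+05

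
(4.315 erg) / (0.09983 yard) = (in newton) 4.727e-06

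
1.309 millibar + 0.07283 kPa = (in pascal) 203.7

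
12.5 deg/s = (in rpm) 2.083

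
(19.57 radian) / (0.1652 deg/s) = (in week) 0.01122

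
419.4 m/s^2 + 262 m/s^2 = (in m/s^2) 681.4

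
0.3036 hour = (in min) 18.22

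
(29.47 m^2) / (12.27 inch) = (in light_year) 9.995e-15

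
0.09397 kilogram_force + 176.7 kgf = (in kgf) 176.8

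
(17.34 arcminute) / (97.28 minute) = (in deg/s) 4.951e-05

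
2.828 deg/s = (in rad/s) 0.04936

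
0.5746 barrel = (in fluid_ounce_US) 3089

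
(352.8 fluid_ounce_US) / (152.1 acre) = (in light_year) 1.792e-24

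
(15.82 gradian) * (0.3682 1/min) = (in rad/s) 0.001525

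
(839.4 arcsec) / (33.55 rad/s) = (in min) 2.022e-06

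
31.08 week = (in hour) 5221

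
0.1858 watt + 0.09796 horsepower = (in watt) 73.23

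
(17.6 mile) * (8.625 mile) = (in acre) 9.715e+04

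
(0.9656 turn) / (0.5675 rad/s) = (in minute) 0.1782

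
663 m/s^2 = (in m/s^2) 663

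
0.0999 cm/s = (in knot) 0.001942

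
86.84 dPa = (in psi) 0.00126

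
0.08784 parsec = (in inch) 1.067e+17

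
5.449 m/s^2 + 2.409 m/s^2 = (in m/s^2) 7.858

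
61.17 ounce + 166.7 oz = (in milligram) 6.46e+06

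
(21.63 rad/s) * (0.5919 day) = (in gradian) 7.042e+07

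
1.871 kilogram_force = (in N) 18.35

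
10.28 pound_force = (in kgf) 4.663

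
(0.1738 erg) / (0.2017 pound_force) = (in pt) 5.491e-05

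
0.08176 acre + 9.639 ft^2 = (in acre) 0.08198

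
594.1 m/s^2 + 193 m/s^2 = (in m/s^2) 787.1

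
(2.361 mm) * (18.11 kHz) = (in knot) 83.11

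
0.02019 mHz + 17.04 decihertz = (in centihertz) 170.4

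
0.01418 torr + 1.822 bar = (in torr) 1367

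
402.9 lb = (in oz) 6446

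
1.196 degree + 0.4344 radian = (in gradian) 28.98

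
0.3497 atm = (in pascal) 3.543e+04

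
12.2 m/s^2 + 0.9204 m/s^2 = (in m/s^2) 13.12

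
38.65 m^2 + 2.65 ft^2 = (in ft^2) 418.7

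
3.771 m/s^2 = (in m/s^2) 3.771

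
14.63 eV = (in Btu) 2.222e-21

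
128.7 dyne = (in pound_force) 0.0002893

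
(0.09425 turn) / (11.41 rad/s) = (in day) 6.007e-07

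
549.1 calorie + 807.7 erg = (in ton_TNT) 5.491e-07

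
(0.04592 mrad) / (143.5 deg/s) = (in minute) 3.056e-07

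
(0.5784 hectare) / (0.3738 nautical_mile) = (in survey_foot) 27.41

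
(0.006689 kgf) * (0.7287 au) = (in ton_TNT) 1.709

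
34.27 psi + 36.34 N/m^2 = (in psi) 34.28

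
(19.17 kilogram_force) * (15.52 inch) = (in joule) 74.11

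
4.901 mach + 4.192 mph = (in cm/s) 1.671e+05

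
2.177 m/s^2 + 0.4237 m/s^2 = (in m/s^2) 2.601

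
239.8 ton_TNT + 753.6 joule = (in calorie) 2.398e+11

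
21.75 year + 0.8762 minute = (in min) 1.143e+07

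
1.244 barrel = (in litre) 197.8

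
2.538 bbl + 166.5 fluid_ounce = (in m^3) 0.4084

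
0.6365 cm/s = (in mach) 1.869e-05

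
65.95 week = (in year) 1.265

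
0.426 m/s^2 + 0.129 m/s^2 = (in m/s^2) 0.555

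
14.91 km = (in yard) 1.631e+04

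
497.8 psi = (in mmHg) 2.574e+04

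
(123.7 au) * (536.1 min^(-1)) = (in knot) 3.214e+14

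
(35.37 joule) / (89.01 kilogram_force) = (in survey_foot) 0.1329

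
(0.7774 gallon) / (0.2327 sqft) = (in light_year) 1.439e-17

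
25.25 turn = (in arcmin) 5.454e+05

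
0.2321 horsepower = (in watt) 173.1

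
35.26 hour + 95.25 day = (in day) 96.72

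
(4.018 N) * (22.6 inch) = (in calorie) 0.5513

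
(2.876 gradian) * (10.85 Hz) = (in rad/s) 0.4902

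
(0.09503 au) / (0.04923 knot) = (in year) 1.78e+04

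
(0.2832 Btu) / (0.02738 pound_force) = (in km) 2.453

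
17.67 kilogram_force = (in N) 173.3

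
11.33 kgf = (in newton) 111.1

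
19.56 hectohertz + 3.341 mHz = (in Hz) 1956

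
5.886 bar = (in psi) 85.37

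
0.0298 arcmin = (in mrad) 0.008668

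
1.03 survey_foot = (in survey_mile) 0.0001951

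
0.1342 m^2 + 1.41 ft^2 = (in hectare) 2.652e-05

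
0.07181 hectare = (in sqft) 7730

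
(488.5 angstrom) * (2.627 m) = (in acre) 3.171e-11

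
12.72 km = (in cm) 1.272e+06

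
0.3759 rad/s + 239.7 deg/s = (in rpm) 43.54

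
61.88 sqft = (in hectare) 0.0005749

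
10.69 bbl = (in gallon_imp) 373.9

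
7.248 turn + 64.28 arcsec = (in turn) 7.248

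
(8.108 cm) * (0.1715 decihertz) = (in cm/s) 0.1391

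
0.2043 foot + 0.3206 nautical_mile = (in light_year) 6.277e-14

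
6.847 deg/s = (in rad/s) 0.1195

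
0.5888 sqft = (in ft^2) 0.5888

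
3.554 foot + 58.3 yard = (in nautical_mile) 0.02937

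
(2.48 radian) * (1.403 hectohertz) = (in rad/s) 347.9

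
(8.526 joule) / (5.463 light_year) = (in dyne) 1.65e-11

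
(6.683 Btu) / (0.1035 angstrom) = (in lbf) 1.532e+14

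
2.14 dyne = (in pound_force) 4.811e-06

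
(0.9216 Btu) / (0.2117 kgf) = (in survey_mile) 0.291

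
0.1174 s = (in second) 0.1174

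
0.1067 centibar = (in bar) 0.001067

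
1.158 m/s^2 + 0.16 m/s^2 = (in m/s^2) 1.318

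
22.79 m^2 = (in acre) 0.005632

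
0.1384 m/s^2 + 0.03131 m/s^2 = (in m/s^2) 0.1697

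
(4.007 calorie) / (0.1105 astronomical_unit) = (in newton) 1.014e-09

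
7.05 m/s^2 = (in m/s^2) 7.05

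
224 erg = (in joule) 2.24e-05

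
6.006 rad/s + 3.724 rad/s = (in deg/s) 557.5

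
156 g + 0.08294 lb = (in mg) 1.936e+05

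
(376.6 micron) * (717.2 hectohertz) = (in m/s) 27.01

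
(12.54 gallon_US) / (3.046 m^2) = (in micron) 1.558e+04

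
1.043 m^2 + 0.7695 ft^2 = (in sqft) 12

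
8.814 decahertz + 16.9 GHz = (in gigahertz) 16.9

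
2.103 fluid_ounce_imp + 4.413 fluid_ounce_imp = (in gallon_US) 0.04891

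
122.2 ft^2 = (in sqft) 122.2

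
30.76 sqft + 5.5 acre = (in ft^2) 2.396e+05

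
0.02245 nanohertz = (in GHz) 2.245e-20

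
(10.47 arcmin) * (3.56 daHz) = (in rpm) 1.035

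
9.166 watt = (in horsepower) 0.01229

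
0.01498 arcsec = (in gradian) 4.623e-06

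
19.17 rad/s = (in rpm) 183.1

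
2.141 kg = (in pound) 4.72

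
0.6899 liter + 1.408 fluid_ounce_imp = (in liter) 0.7299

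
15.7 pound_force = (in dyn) 6.984e+06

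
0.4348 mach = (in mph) 331.2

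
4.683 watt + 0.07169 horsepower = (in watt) 58.14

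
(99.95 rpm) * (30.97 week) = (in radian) 1.96e+08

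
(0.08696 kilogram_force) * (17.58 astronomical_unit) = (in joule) 2.243e+12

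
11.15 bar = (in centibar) 1115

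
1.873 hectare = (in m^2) 1.873e+04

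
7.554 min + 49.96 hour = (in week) 0.2981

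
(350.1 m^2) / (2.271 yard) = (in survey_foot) 553.1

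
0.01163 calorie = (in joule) 0.04866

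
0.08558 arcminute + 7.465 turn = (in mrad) 4.69e+04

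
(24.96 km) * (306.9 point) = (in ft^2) 2.909e+04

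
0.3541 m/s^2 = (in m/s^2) 0.3541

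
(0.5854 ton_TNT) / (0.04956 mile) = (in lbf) 6.904e+06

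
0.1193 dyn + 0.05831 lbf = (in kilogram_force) 0.02645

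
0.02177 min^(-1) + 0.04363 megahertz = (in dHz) 4.363e+05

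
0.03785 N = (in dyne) 3785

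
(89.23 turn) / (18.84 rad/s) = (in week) 4.92e-05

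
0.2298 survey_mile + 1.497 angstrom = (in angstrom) 3.698e+12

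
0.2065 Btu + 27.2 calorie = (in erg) 3.317e+09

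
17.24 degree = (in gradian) 19.16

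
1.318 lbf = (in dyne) 5.863e+05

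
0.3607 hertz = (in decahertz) 0.03607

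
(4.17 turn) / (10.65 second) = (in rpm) 23.49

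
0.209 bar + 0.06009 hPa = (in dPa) 2.091e+05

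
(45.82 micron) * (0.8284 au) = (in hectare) 567.8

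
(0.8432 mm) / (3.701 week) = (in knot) 7.323e-10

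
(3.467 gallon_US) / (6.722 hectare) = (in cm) 1.952e-05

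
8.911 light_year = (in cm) 8.43e+18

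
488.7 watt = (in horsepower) 0.6554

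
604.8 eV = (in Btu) 9.184e-20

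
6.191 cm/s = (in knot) 0.1203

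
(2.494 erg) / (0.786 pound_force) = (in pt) 0.0002022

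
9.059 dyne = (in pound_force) 2.037e-05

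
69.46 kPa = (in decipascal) 6.946e+05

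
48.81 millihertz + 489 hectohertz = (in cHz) 4.89e+06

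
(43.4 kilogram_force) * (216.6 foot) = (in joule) 2.81e+04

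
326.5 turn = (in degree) 1.175e+05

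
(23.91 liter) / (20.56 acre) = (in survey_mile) 1.786e-10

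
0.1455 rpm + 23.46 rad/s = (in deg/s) 1345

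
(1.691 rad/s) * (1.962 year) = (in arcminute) 3.597e+11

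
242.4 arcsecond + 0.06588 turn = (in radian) 0.4151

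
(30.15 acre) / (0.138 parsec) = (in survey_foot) 9.401e-11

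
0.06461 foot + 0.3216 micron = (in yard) 0.02154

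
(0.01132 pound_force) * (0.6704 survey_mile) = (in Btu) 0.05149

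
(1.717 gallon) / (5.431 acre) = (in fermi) 2.957e+08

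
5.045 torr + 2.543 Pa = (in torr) 5.064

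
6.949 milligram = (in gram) 0.006949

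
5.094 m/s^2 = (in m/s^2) 5.094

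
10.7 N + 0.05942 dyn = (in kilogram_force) 1.091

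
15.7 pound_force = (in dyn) 6.984e+06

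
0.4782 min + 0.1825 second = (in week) 4.774e-05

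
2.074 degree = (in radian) 0.0362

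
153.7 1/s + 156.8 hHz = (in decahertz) 1583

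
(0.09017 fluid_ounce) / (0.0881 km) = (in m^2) 3.027e-08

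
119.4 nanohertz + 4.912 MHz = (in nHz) 4.912e+15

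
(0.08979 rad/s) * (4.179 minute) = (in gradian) 1433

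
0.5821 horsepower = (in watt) 434.1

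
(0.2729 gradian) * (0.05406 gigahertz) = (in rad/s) 2.317e+05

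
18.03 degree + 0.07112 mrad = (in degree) 18.03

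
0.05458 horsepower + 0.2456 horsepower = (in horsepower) 0.3002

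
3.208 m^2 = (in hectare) 0.0003208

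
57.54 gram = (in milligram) 5.754e+04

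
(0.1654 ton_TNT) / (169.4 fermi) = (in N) 4.085e+21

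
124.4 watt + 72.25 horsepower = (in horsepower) 72.42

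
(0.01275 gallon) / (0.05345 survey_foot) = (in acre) 7.321e-07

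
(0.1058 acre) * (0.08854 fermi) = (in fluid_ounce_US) 1.282e-09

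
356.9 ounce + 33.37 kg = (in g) 4.349e+04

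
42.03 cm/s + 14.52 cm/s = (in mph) 1.265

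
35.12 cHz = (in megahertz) 3.512e-07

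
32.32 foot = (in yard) 10.77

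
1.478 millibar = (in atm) 0.001459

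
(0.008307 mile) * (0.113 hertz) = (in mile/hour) 3.379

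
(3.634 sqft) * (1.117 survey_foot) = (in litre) 114.9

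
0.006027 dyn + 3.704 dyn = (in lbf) 8.34e-06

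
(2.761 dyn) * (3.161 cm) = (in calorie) 2.086e-07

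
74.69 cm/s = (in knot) 1.452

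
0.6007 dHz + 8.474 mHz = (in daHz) 0.006854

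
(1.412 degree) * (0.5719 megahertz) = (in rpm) 1.346e+05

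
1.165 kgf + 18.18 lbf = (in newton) 92.29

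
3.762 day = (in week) 0.5374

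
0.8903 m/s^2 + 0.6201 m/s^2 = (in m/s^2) 1.51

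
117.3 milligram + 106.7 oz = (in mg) 3.025e+06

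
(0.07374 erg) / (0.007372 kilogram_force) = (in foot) 3.346e-07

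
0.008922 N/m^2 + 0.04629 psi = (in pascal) 319.2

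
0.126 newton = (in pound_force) 0.02833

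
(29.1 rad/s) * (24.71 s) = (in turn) 114.4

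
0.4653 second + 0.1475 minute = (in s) 9.315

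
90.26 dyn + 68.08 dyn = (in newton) 0.001583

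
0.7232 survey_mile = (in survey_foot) 3818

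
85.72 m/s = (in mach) 0.2517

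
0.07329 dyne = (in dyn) 0.07329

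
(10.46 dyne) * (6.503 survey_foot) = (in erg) 2073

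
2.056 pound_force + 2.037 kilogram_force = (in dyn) 2.912e+06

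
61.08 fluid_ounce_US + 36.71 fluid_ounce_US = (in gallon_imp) 0.6362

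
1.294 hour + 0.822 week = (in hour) 139.4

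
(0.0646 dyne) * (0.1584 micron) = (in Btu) 9.699e-17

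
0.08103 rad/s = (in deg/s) 4.643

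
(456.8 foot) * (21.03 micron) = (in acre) 7.235e-07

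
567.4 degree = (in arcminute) 3.404e+04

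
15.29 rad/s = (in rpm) 146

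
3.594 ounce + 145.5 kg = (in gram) 1.456e+05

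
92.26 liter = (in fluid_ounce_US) 3120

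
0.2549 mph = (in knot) 0.2215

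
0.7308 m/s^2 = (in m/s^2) 0.7308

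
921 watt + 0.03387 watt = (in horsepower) 1.235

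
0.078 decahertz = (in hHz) 0.0078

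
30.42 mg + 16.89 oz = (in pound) 1.056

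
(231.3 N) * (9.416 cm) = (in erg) 2.178e+08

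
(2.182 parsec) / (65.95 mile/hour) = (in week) 3.776e+09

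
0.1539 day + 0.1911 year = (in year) 0.1915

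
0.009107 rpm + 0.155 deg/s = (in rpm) 0.03494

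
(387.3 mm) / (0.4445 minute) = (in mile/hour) 0.03248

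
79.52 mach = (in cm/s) 2.708e+06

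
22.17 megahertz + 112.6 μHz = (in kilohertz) 2.217e+04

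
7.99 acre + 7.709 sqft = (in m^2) 3.234e+04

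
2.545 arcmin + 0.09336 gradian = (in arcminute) 7.586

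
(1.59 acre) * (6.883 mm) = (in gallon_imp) 9742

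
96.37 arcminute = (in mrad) 28.03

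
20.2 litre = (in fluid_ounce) 683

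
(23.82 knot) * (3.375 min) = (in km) 2.481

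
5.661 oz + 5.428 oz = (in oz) 11.09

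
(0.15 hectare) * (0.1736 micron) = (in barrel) 0.001638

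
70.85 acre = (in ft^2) 3.086e+06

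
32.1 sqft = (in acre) 0.0007369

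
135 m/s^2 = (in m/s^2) 135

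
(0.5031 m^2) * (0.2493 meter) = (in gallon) 33.13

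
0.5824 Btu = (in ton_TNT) 1.469e-07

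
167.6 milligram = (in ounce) 0.005912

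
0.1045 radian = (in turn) 0.01663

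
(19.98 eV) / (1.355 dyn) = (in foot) 7.751e-13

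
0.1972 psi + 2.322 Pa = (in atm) 0.01344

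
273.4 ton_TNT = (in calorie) 2.734e+11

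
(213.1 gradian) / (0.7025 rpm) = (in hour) 0.01264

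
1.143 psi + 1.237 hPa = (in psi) 1.161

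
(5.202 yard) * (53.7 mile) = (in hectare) 41.11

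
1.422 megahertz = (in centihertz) 1.422e+08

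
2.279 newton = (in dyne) 2.279e+05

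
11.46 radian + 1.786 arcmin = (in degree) 656.6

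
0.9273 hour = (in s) 3338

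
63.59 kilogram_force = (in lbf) 140.2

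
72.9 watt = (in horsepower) 0.09776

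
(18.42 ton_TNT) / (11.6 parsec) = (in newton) 2.153e-07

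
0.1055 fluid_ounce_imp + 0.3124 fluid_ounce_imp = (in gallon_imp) 0.002612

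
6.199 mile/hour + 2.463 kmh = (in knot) 6.717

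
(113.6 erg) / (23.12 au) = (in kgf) 3.349e-19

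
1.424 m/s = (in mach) 0.004182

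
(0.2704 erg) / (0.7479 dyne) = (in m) 0.003615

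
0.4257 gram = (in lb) 0.0009385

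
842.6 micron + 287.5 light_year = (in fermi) 2.72e+33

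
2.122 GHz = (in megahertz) 2122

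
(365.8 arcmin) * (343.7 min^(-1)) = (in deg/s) 34.92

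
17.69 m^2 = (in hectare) 0.001769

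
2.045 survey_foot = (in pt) 1767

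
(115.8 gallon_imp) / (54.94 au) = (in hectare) 6.405e-18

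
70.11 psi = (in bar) 4.834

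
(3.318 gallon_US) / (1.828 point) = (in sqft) 209.6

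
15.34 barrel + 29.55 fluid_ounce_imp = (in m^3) 2.44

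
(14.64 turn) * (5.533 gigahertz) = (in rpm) 4.86e+12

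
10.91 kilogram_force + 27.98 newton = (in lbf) 30.34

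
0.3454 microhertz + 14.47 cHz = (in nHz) 1.447e+08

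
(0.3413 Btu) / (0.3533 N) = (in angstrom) 1.019e+13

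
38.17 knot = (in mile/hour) 43.93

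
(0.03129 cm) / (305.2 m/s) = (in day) 1.187e-11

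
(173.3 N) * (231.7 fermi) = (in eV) 2.506e+08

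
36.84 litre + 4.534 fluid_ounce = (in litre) 36.97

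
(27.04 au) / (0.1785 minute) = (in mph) 8.449e+11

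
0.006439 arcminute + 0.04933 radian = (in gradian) 3.141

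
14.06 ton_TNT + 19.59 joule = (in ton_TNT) 14.06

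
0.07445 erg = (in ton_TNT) 1.779e-18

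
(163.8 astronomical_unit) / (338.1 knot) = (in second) 1.409e+11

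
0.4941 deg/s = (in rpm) 0.08235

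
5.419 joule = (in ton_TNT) 1.295e-09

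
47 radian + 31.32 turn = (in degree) 1.397e+04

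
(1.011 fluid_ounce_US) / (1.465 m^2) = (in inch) 0.0008035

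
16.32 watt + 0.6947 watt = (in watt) 17.01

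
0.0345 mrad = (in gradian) 0.002196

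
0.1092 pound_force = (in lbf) 0.1092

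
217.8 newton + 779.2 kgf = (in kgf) 801.4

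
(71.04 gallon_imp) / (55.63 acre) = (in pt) 0.004066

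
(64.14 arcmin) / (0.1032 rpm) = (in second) 1.726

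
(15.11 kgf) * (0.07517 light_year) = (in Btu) 9.988e+13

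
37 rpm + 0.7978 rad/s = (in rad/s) 4.672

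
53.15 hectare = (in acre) 131.3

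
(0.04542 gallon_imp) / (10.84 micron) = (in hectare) 0.001905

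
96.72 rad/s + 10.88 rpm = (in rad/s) 97.86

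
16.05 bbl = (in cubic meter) 2.552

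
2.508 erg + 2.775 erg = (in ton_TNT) 1.263e-16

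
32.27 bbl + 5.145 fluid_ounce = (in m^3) 5.131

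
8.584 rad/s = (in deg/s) 491.8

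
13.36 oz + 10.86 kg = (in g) 1.124e+04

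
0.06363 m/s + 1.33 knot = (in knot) 1.454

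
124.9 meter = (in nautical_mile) 0.06744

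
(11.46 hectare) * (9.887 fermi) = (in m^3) 1.133e-09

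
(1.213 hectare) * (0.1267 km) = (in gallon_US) 4.06e+08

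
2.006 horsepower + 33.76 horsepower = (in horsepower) 35.77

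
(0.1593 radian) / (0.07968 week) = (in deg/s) 0.0001894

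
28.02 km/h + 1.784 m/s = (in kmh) 34.44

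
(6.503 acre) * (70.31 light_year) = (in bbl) 1.101e+23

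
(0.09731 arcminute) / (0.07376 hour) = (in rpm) 1.018e-06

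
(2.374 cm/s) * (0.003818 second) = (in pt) 0.2569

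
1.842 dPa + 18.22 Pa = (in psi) 0.002669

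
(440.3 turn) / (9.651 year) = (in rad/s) 9.09e-06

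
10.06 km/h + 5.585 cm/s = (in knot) 5.541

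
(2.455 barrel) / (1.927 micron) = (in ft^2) 2.18e+06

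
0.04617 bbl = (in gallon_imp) 1.615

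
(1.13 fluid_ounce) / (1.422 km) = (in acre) 5.807e-12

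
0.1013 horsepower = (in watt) 75.54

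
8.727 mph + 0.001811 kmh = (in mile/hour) 8.728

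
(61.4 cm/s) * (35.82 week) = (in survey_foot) 4.364e+07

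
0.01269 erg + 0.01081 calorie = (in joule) 0.04523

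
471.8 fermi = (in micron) 4.718e-07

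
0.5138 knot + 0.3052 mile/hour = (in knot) 0.779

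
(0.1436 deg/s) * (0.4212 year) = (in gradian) 2.119e+06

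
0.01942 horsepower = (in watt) 14.48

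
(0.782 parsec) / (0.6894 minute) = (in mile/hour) 1.305e+15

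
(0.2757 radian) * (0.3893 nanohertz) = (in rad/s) 1.073e-10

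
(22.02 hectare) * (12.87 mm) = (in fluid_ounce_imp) 9.974e+07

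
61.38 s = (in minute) 1.023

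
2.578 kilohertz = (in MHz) 0.002578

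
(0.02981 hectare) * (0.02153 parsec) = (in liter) 1.98e+20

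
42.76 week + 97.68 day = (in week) 56.71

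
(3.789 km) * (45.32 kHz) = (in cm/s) 1.717e+10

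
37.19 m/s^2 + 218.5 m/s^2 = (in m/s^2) 255.7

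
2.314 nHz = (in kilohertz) 2.314e-12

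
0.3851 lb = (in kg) 0.1747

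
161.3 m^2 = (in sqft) 1736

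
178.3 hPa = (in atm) 0.176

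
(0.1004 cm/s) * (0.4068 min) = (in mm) 24.51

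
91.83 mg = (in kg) 9.183e-05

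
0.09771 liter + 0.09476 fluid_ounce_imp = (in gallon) 0.02652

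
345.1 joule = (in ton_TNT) 8.248e-08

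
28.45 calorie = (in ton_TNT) 2.845e-08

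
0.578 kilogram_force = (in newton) 5.668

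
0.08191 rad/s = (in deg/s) 4.693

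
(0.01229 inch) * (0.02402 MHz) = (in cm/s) 749.8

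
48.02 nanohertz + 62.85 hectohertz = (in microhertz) 6.285e+09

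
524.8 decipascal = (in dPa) 524.8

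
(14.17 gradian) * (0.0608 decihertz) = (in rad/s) 0.001353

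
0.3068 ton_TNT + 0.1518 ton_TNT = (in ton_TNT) 0.4586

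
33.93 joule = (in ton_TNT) 8.109e-09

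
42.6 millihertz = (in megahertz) 4.26e-08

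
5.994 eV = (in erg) 9.603e-12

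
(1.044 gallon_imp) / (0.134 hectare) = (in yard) 3.873e-06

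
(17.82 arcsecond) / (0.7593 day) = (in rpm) 1.258e-08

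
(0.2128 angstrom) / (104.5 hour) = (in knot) 1.1e-16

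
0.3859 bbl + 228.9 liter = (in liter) 290.3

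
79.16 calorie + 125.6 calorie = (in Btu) 0.812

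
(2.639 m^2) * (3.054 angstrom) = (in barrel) 5.069e-09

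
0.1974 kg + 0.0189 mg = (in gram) 197.4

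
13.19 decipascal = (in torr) 0.009893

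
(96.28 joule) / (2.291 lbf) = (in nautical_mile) 0.005101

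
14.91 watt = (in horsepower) 0.01999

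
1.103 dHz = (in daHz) 0.01103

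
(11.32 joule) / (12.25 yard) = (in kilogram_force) 0.1031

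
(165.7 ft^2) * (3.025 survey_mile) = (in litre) 7.494e+07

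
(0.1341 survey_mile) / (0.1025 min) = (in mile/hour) 78.5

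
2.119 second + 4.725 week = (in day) 33.08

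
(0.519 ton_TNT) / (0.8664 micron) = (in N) 2.506e+15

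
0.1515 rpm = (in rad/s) 0.01587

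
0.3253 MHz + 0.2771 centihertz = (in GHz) 0.0003253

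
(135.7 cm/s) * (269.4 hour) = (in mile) 817.8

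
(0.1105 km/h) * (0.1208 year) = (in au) 7.816e-07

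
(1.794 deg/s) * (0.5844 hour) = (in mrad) 6.587e+04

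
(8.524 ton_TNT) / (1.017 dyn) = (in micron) 3.507e+21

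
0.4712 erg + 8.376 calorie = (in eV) 2.187e+20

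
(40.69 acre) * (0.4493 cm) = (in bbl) 4653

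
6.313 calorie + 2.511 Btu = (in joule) 2676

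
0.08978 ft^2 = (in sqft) 0.08978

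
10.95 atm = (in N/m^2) 1.11e+06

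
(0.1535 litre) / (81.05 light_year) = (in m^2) 2.002e-22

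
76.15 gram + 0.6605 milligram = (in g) 76.15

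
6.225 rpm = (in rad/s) 0.6519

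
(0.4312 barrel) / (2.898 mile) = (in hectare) 1.47e-09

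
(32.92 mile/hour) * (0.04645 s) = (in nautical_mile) 0.0003691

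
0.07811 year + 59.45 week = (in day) 444.7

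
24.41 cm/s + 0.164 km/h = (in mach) 0.0008507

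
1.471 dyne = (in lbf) 3.307e-06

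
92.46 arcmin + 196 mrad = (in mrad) 222.9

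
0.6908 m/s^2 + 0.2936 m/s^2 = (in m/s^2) 0.9844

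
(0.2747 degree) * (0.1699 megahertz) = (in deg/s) 4.667e+04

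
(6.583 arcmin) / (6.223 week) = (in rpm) 4.859e-09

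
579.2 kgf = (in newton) 5680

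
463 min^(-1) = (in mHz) 7717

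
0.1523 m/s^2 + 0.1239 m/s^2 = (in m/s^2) 0.2762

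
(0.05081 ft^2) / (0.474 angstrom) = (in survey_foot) 3.267e+08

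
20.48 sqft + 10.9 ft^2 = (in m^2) 2.915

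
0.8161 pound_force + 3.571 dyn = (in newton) 3.63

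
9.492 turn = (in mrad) 5.964e+04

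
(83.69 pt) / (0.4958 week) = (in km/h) 3.545e-07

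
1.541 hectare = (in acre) 3.808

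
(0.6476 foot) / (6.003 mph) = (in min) 0.001226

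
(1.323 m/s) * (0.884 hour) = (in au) 2.814e-08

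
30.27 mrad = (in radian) 0.03027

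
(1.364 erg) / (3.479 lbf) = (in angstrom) 88.14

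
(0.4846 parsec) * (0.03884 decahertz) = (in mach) 1.706e+13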